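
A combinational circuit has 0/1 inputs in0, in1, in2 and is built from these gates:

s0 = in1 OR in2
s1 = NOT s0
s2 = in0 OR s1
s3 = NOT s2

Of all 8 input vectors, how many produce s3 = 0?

s3 = NOT s2 must be 0, so s2 = 1.
s2 = in0 OR s1 must be 1, so at least one of in0, s1 is 1.
Satisfying assignments:
  in0=0, in1=0, in2=0
  in0=1, in1=0, in2=0
  in0=1, in1=0, in2=1
  in0=1, in1=1, in2=0
  in0=1, in1=1, in2=1

5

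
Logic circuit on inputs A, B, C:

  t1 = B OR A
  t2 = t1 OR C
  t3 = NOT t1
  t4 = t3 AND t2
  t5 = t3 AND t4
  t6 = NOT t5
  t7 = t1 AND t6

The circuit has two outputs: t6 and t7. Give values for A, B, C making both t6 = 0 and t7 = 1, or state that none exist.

no solution exists

Across all 8 input combinations, none give both t6 = 0 and t7 = 1.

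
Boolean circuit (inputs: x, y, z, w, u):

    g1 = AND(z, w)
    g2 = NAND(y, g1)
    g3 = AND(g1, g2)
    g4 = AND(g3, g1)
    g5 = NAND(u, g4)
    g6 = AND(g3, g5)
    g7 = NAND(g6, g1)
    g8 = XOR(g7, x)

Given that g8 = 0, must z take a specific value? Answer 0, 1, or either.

either

Both values of z occur among assignments with g8 = 0:
  z=0: x=1, y=0, z=0, w=0, u=0
  z=1: x=0, y=0, z=1, w=1, u=0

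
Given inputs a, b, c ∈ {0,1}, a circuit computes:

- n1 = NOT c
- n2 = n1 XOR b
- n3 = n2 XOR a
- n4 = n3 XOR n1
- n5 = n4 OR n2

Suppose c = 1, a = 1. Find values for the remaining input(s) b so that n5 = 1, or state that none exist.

Check with c = 1, a = 1 and b=0:
n1 = NOT c = NOT 1 = 0
n2 = n1 XOR b = 0 XOR 0 = 0
n3 = n2 XOR a = 0 XOR 1 = 1
n4 = n3 XOR n1 = 1 XOR 0 = 1
n5 = n4 OR n2 = 1 OR 0 = 1
So n5 = 1.

b=0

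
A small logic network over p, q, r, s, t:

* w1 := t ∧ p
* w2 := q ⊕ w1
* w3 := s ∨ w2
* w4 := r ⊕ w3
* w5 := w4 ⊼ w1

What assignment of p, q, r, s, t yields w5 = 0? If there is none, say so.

p=1, q=1, r=1, s=0, t=1

w5 = w4 ⊼ w1 must be 0, so both w4 = 1 and w1 = 1.
w4 = r ⊕ w3 must be 1, so r and w3 differ.
w1 = t ∧ p must be 1, so both t = 1 and p = 1.
Check with p=1, q=1, r=1, s=0, t=1:
w1 = t ∧ p = 1 ∧ 1 = 1
w2 = q ⊕ w1 = 1 ⊕ 1 = 0
w3 = s ∨ w2 = 0 ∨ 0 = 0
w4 = r ⊕ w3 = 1 ⊕ 0 = 1
w5 = w4 ⊼ w1 = 1 ⊼ 1 = 0
So w5 = 0 as required.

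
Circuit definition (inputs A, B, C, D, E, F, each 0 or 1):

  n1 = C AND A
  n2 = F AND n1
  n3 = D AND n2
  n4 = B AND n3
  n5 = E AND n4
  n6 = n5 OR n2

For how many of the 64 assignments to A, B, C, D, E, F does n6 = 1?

8

n6 = n5 OR n2 must be 1, so at least one of n5, n2 is 1.
Enumerating the 64 input combinations, 8 give n6 = 1 and 56 give n6 = 0.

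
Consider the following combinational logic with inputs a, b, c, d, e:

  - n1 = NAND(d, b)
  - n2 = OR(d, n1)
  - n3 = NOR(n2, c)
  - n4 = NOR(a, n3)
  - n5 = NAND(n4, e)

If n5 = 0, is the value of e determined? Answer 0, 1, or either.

1

n5 = NAND(n4, e) must be 0, so both n4 = 1 and e = 1.
n4 = NOR(a, n3) must be 1, so both a = 0 and n3 = 0.
Every assignment with n5 = 0 has e = 1; there are 8 such assignment(s).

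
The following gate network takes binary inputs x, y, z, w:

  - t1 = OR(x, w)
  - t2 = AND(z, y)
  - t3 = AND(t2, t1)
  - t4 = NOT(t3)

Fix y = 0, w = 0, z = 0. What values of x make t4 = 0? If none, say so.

With y = 0, w = 0, z = 0 fixed, none of the 2 settings of x give t4 = 0.
For example, with x=1:
t1 = OR(x, w) = OR(1, 0) = 1
t2 = AND(z, y) = AND(0, 0) = 0
t3 = AND(t2, t1) = AND(0, 1) = 0
t4 = NOT(t3) = NOT 0 = 1
giving t4 = 1 ≠ 0.

no solution exists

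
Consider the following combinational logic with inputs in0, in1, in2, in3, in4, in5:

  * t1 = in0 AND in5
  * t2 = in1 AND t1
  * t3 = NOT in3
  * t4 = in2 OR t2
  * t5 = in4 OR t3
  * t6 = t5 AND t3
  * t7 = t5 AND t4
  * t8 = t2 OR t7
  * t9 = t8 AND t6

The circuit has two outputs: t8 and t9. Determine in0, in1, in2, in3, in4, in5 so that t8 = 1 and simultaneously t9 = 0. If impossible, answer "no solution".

in0=0, in1=0, in2=1, in3=1, in4=1, in5=0

Check with in0=0, in1=0, in2=1, in3=1, in4=1, in5=0:
t1 = in0 AND in5 = 0 AND 0 = 0
t2 = in1 AND t1 = 0 AND 0 = 0
t3 = NOT in3 = NOT 1 = 0
t4 = in2 OR t2 = 1 OR 0 = 1
t5 = in4 OR t3 = 1 OR 0 = 1
t6 = t5 AND t3 = 1 AND 0 = 0
t7 = t5 AND t4 = 1 AND 1 = 1
t8 = t2 OR t7 = 0 OR 1 = 1
t9 = t8 AND t6 = 1 AND 0 = 0
So t8 = 1 and t9 = 0.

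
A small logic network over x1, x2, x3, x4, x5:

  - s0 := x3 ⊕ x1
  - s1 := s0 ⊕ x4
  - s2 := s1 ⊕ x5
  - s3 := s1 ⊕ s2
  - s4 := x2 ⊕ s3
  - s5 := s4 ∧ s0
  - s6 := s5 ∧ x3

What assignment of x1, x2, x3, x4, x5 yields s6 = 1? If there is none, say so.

x1=0, x2=1, x3=1, x4=1, x5=0

s6 = s5 ∧ x3 must be 1, so both s5 = 1 and x3 = 1.
s5 = s4 ∧ s0 must be 1, so both s4 = 1 and s0 = 1.
Check with x1=0, x2=1, x3=1, x4=1, x5=0:
s0 = x3 ⊕ x1 = 1 ⊕ 0 = 1
s1 = s0 ⊕ x4 = 1 ⊕ 1 = 0
s2 = s1 ⊕ x5 = 0 ⊕ 0 = 0
s3 = s1 ⊕ s2 = 0 ⊕ 0 = 0
s4 = x2 ⊕ s3 = 1 ⊕ 0 = 1
s5 = s4 ∧ s0 = 1 ∧ 1 = 1
s6 = s5 ∧ x3 = 1 ∧ 1 = 1
So s6 = 1 as required.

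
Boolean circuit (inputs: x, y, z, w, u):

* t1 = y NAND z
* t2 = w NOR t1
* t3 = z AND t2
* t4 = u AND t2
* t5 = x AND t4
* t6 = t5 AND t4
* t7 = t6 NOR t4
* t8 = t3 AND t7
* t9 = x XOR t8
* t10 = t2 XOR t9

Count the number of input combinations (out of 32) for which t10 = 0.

t10 = t2 XOR t9 must be 0, so t2 and t9 are equal.
Enumerating the 32 input combinations, 16 give t10 = 0 and 16 give t10 = 1.

16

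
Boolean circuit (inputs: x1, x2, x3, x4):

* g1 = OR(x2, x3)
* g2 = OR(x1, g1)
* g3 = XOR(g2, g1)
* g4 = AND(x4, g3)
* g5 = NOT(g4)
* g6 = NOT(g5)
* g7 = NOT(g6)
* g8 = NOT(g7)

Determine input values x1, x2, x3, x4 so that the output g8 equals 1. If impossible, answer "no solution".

g8 = NOT(g7) must be 1, so g7 = 0.
g7 = NOT(g6) must be 0, so g6 = 1.
g6 = NOT(g5) must be 1, so g5 = 0.
Check with x1=1, x2=0, x3=0, x4=1:
g1 = OR(x2, x3) = OR(0, 0) = 0
g2 = OR(x1, g1) = OR(1, 0) = 1
g3 = XOR(g2, g1) = XOR(1, 0) = 1
g4 = AND(x4, g3) = AND(1, 1) = 1
g5 = NOT(g4) = NOT 1 = 0
g6 = NOT(g5) = NOT 0 = 1
g7 = NOT(g6) = NOT 1 = 0
g8 = NOT(g7) = NOT 0 = 1
So g8 = 1 as required.

x1=1, x2=0, x3=0, x4=1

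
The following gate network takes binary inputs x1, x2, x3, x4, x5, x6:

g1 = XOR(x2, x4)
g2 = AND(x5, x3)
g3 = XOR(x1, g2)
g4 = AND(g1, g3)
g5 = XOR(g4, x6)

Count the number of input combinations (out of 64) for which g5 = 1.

32

g5 = XOR(g4, x6) must be 1, so g4 and x6 differ.
Enumerating the 64 input combinations, 32 give g5 = 1 and 32 give g5 = 0.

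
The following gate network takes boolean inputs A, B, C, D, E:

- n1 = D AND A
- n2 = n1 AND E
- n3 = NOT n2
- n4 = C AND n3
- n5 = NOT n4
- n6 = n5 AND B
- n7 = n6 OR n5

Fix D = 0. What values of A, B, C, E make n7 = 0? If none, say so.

n7 = n6 OR n5 must be 0, so both n6 = 0 and n5 = 0.
n6 = n5 AND B must be 0, so at least one of n5, B is 0.
Check with D = 0 and A=0, B=0, C=1, E=0:
n1 = D AND A = 0 AND 0 = 0
n2 = n1 AND E = 0 AND 0 = 0
n3 = NOT n2 = NOT 0 = 1
n4 = C AND n3 = 1 AND 1 = 1
n5 = NOT n4 = NOT 1 = 0
n6 = n5 AND B = 0 AND 0 = 0
n7 = n6 OR n5 = 0 OR 0 = 0
So n7 = 0.

A=0 B=0 C=1 E=0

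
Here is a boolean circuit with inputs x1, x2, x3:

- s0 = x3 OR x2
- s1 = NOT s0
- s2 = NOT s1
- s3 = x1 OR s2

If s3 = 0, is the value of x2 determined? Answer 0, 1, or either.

s3 = x1 OR s2 must be 0, so both x1 = 0 and s2 = 0.
Every assignment with s3 = 0 has x2 = 0; there are 1 such assignment(s).
  x1=0, x2=0, x3=0

0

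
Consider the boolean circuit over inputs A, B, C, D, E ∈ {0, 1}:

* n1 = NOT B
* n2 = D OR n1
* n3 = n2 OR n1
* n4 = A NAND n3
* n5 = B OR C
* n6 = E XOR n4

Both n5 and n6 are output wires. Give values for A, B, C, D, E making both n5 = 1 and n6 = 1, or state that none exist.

Check with A=1, B=1, C=1, D=0, E=0:
n1 = NOT B = NOT 1 = 0
n2 = D OR n1 = 0 OR 0 = 0
n3 = n2 OR n1 = 0 OR 0 = 0
n4 = A NAND n3 = 1 NAND 0 = 1
n5 = B OR C = 1 OR 1 = 1
n6 = E XOR n4 = 0 XOR 1 = 1
So n5 = 1 and n6 = 1.

A=1, B=1, C=1, D=0, E=0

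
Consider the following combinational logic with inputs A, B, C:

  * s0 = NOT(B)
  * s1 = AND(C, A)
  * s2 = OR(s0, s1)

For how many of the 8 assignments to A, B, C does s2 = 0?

s2 = OR(s0, s1) must be 0, so both s0 = 0 and s1 = 0.
s0 = NOT(B) must be 0, so B = 1.
s1 = AND(C, A) must be 0, so at least one of C, A is 0.
Satisfying assignments:
  A=0, B=1, C=0
  A=0, B=1, C=1
  A=1, B=1, C=0

3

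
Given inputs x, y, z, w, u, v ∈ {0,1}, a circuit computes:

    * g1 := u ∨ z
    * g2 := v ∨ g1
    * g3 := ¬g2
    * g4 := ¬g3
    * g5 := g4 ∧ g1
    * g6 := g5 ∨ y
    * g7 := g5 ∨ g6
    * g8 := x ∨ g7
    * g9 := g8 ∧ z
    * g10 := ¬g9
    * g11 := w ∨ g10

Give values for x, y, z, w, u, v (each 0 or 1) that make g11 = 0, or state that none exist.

g11 = w ∨ g10 must be 0, so both w = 0 and g10 = 0.
g10 = ¬g9 must be 0, so g9 = 1.
g9 = g8 ∧ z must be 1, so both g8 = 1 and z = 1.
Check with x=1, y=0, z=1, w=0, u=0, v=0:
g1 = u ∨ z = 0 ∨ 1 = 1
g2 = v ∨ g1 = 0 ∨ 1 = 1
g3 = ¬g2 = ¬1 = 0
g4 = ¬g3 = ¬0 = 1
g5 = g4 ∧ g1 = 1 ∧ 1 = 1
g6 = g5 ∨ y = 1 ∨ 0 = 1
g7 = g5 ∨ g6 = 1 ∨ 1 = 1
g8 = x ∨ g7 = 1 ∨ 1 = 1
g9 = g8 ∧ z = 1 ∧ 1 = 1
g10 = ¬g9 = ¬1 = 0
g11 = w ∨ g10 = 0 ∨ 0 = 0
So g11 = 0 as required.

x=1, y=0, z=1, w=0, u=0, v=0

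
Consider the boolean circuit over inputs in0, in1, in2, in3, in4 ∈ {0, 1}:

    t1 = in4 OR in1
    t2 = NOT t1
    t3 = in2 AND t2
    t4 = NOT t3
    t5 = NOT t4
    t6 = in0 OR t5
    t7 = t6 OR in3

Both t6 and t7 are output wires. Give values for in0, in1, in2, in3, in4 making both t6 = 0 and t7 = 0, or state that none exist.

Check with in0=0, in1=0, in2=0, in3=0, in4=1:
t1 = in4 OR in1 = 1 OR 0 = 1
t2 = NOT t1 = NOT 1 = 0
t3 = in2 AND t2 = 0 AND 0 = 0
t4 = NOT t3 = NOT 0 = 1
t5 = NOT t4 = NOT 1 = 0
t6 = in0 OR t5 = 0 OR 0 = 0
t7 = t6 OR in3 = 0 OR 0 = 0
So t6 = 0 and t7 = 0.

in0=0, in1=0, in2=0, in3=0, in4=1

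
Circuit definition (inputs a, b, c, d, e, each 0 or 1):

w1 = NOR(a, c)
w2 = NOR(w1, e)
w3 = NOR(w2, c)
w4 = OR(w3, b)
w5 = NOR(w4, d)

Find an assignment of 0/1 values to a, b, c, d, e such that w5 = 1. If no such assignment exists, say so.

a=1 b=0 c=0 d=0 e=0

Check with a=1 b=0 c=0 d=0 e=0:
w1 = NOR(a, c) = NOR(1, 0) = 0
w2 = NOR(w1, e) = NOR(0, 0) = 1
w3 = NOR(w2, c) = NOR(1, 0) = 0
w4 = OR(w3, b) = OR(0, 0) = 0
w5 = NOR(w4, d) = NOR(0, 0) = 1
So w5 = 1 as required.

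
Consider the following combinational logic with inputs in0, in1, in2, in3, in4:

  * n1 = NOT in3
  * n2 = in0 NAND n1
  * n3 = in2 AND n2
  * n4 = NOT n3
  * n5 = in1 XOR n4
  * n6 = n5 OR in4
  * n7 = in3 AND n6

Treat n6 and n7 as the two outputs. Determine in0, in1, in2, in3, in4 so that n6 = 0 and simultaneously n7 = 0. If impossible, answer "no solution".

in0=0, in1=0, in2=1, in3=0, in4=0

Check with in0=0, in1=0, in2=1, in3=0, in4=0:
n1 = NOT in3 = NOT 0 = 1
n2 = in0 NAND n1 = 0 NAND 1 = 1
n3 = in2 AND n2 = 1 AND 1 = 1
n4 = NOT n3 = NOT 1 = 0
n5 = in1 XOR n4 = 0 XOR 0 = 0
n6 = n5 OR in4 = 0 OR 0 = 0
n7 = in3 AND n6 = 0 AND 0 = 0
So n6 = 0 and n7 = 0.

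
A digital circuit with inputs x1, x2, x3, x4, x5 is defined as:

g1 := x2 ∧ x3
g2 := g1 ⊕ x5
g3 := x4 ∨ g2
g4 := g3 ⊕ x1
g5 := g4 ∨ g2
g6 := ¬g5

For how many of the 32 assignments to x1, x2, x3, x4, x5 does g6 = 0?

24

g6 = ¬g5 must be 0, so g5 = 1.
Enumerating the 32 input combinations, 24 give g6 = 0 and 8 give g6 = 1.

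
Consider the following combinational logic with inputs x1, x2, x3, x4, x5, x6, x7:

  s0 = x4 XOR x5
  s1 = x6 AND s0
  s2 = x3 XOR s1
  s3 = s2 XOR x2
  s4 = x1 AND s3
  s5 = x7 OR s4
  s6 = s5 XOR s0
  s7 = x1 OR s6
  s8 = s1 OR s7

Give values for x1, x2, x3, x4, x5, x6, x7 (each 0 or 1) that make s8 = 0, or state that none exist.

s8 = s1 OR s7 must be 0, so both s1 = 0 and s7 = 0.
s1 = x6 AND s0 must be 0, so at least one of x6, s0 is 0.
Check with x1=0, x2=0, x3=0, x4=1, x5=1, x6=0, x7=0:
s0 = x4 XOR x5 = 1 XOR 1 = 0
s1 = x6 AND s0 = 0 AND 0 = 0
s2 = x3 XOR s1 = 0 XOR 0 = 0
s3 = s2 XOR x2 = 0 XOR 0 = 0
s4 = x1 AND s3 = 0 AND 0 = 0
s5 = x7 OR s4 = 0 OR 0 = 0
s6 = s5 XOR s0 = 0 XOR 0 = 0
s7 = x1 OR s6 = 0 OR 0 = 0
s8 = s1 OR s7 = 0 OR 0 = 0
So s8 = 0 as required.

x1=0, x2=0, x3=0, x4=1, x5=1, x6=0, x7=0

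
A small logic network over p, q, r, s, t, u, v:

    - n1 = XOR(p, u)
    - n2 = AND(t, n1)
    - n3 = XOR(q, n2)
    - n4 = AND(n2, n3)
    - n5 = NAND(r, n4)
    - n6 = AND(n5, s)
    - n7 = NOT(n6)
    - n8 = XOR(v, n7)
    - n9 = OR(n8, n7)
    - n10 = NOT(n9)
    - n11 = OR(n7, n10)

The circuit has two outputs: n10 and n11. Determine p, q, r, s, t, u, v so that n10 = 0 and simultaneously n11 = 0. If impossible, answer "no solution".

Check with p=1, q=0, r=0, s=1, t=0, u=0, v=1:
n1 = XOR(p, u) = XOR(1, 0) = 1
n2 = AND(t, n1) = AND(0, 1) = 0
n3 = XOR(q, n2) = XOR(0, 0) = 0
n4 = AND(n2, n3) = AND(0, 0) = 0
n5 = NAND(r, n4) = NAND(0, 0) = 1
n6 = AND(n5, s) = AND(1, 1) = 1
n7 = NOT(n6) = NOT 1 = 0
n8 = XOR(v, n7) = XOR(1, 0) = 1
n9 = OR(n8, n7) = OR(1, 0) = 1
n10 = NOT(n9) = NOT 1 = 0
n11 = OR(n7, n10) = OR(0, 0) = 0
So n10 = 0 and n11 = 0.

p=1, q=0, r=0, s=1, t=0, u=0, v=1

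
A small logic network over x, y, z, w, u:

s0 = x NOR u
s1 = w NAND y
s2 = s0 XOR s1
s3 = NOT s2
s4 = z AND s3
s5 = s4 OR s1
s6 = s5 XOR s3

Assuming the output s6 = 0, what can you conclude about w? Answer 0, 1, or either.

either

Both values of w occur among assignments with s6 = 0:
  w=0: x=0, y=0, z=0, w=0, u=0
  w=1: x=0, y=0, z=0, w=1, u=0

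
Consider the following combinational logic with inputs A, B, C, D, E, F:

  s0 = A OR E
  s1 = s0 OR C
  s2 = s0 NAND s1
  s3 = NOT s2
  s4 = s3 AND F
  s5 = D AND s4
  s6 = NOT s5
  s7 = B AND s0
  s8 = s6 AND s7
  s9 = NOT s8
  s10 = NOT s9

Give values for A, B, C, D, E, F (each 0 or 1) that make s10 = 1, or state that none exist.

s10 = NOT s9 must be 1, so s9 = 0.
s9 = NOT s8 must be 0, so s8 = 1.
s8 = s6 AND s7 must be 1, so both s6 = 1 and s7 = 1.
Check with A=1, B=1, C=1, D=0, E=1, F=0:
s0 = A OR E = 1 OR 1 = 1
s1 = s0 OR C = 1 OR 1 = 1
s2 = s0 NAND s1 = 1 NAND 1 = 0
s3 = NOT s2 = NOT 0 = 1
s4 = s3 AND F = 1 AND 0 = 0
s5 = D AND s4 = 0 AND 0 = 0
s6 = NOT s5 = NOT 0 = 1
s7 = B AND s0 = 1 AND 1 = 1
s8 = s6 AND s7 = 1 AND 1 = 1
s9 = NOT s8 = NOT 1 = 0
s10 = NOT s9 = NOT 0 = 1
So s10 = 1 as required.

A=1, B=1, C=1, D=0, E=1, F=0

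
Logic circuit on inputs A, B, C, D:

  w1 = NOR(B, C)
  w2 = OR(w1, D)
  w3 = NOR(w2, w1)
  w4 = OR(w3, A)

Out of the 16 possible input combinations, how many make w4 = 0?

5

w4 = OR(w3, A) must be 0, so both w3 = 0 and A = 0.
Satisfying assignments:
  A=0, B=0, C=0, D=0
  A=0, B=0, C=0, D=1
  A=0, B=0, C=1, D=1
  A=0, B=1, C=0, D=1
  A=0, B=1, C=1, D=1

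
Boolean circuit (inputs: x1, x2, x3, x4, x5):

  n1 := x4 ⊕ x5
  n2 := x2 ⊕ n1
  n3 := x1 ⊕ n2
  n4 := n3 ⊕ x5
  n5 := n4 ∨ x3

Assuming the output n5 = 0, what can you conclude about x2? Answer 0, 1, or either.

either

Both values of x2 occur among assignments with n5 = 0:
  x2=0: x1=0, x2=0, x3=0, x4=0, x5=0
  x2=1: x1=0, x2=1, x3=0, x4=1, x5=0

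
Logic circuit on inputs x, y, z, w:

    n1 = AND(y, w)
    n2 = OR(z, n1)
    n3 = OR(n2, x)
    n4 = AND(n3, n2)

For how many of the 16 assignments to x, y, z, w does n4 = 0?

6

n4 = AND(n3, n2) must be 0, so at least one of n3, n2 is 0.
Satisfying assignments:
  x=0, y=0, z=0, w=0
  x=0, y=0, z=0, w=1
  x=0, y=1, z=0, w=0
  x=1, y=0, z=0, w=0
  x=1, y=0, z=0, w=1
  x=1, y=1, z=0, w=0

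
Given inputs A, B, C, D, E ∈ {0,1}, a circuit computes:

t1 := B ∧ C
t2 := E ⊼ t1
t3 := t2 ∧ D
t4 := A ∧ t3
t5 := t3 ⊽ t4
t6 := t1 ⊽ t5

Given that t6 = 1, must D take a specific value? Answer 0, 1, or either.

t6 = t1 ⊽ t5 must be 1, so both t1 = 0 and t5 = 0.
Every assignment with t6 = 1 has D = 1; there are 12 such assignment(s).

1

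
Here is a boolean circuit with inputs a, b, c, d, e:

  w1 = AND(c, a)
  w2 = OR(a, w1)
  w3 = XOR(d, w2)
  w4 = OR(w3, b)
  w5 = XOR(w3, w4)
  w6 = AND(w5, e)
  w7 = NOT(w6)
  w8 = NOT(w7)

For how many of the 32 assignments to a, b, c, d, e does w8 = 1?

4

w8 = NOT(w7) must be 1, so w7 = 0.
Satisfying assignments:
  a=0, b=1, c=0, d=0, e=1
  a=0, b=1, c=1, d=0, e=1
  a=1, b=1, c=0, d=1, e=1
  a=1, b=1, c=1, d=1, e=1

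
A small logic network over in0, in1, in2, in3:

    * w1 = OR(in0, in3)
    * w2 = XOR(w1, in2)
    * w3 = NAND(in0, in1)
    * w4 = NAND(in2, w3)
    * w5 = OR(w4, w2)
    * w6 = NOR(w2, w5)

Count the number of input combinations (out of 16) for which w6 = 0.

12

w6 = NOR(w2, w5) must be 0, so at least one of w2, w5 is 1.
Enumerating the 16 input combinations, 12 give w6 = 0 and 4 give w6 = 1.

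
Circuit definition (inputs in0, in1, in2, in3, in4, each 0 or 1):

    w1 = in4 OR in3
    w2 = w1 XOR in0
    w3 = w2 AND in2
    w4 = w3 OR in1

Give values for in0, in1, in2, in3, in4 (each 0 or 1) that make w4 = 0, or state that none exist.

w4 = w3 OR in1 must be 0, so both w3 = 0 and in1 = 0.
Check with in0=1, in1=0, in2=0, in3=0, in4=0:
w1 = in4 OR in3 = 0 OR 0 = 0
w2 = w1 XOR in0 = 0 XOR 1 = 1
w3 = w2 AND in2 = 1 AND 0 = 0
w4 = w3 OR in1 = 0 OR 0 = 0
So w4 = 0 as required.

in0=1, in1=0, in2=0, in3=0, in4=0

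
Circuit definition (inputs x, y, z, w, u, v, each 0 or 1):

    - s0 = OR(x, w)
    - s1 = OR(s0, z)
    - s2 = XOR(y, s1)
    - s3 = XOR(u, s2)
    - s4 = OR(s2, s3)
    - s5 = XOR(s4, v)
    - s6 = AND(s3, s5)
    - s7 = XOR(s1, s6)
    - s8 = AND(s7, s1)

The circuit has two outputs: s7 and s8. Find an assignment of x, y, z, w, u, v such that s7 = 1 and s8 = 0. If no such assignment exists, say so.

x=0 y=1 z=0 w=0 u=0 v=0

Check with x=0 y=1 z=0 w=0 u=0 v=0:
s0 = OR(x, w) = OR(0, 0) = 0
s1 = OR(s0, z) = OR(0, 0) = 0
s2 = XOR(y, s1) = XOR(1, 0) = 1
s3 = XOR(u, s2) = XOR(0, 1) = 1
s4 = OR(s2, s3) = OR(1, 1) = 1
s5 = XOR(s4, v) = XOR(1, 0) = 1
s6 = AND(s3, s5) = AND(1, 1) = 1
s7 = XOR(s1, s6) = XOR(0, 1) = 1
s8 = AND(s7, s1) = AND(1, 0) = 0
So s7 = 1 and s8 = 0.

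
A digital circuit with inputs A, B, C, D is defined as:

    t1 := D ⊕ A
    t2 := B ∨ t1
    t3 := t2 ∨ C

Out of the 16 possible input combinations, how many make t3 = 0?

t3 = t2 ∨ C must be 0, so both t2 = 0 and C = 0.
t2 = B ∨ t1 must be 0, so both B = 0 and t1 = 0.
t1 = D ⊕ A must be 0, so D and A are equal.
Satisfying assignments:
  A=0, B=0, C=0, D=0
  A=1, B=0, C=0, D=1

2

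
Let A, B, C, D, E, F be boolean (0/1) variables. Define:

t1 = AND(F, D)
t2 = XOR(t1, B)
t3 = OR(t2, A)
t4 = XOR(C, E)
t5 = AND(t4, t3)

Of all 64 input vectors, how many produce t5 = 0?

t5 = AND(t4, t3) must be 0, so at least one of t4, t3 is 0.
Enumerating the 64 input combinations, 40 give t5 = 0 and 24 give t5 = 1.

40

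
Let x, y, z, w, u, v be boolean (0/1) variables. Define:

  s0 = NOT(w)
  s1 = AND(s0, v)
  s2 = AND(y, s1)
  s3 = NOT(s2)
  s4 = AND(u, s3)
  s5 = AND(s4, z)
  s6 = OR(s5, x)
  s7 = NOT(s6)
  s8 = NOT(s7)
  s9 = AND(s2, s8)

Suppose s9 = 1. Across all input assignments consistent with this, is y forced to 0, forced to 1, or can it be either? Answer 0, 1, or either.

s9 = AND(s2, s8) must be 1, so both s2 = 1 and s8 = 1.
s2 = AND(y, s1) must be 1, so both y = 1 and s1 = 1.
s8 = NOT(s7) must be 1, so s7 = 0.
Every assignment with s9 = 1 has y = 1; there are 4 such assignment(s).
  x=1, y=1, z=0, w=0, u=0, v=1
  x=1, y=1, z=0, w=0, u=1, v=1
  x=1, y=1, z=1, w=0, u=0, v=1
  x=1, y=1, z=1, w=0, u=1, v=1

1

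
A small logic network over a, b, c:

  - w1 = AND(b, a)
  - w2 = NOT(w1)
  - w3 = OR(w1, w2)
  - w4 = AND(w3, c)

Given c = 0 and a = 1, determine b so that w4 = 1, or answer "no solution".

With c = 0 and a = 1 fixed, none of the 2 settings of b give w4 = 1.
For example, with b=1:
w1 = AND(b, a) = AND(1, 1) = 1
w2 = NOT(w1) = NOT 1 = 0
w3 = OR(w1, w2) = OR(1, 0) = 1
w4 = AND(w3, c) = AND(1, 0) = 0
giving w4 = 0 ≠ 1.

no solution exists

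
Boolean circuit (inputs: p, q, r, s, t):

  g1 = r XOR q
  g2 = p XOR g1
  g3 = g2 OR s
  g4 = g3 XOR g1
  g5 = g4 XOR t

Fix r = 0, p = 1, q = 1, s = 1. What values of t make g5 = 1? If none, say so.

g5 = g4 XOR t must be 1, so g4 and t differ.
Check with r = 0, p = 1, q = 1, s = 1 and t=1:
g1 = r XOR q = 0 XOR 1 = 1
g2 = p XOR g1 = 1 XOR 1 = 0
g3 = g2 OR s = 0 OR 1 = 1
g4 = g3 XOR g1 = 1 XOR 1 = 0
g5 = g4 XOR t = 0 XOR 1 = 1
So g5 = 1.

t=1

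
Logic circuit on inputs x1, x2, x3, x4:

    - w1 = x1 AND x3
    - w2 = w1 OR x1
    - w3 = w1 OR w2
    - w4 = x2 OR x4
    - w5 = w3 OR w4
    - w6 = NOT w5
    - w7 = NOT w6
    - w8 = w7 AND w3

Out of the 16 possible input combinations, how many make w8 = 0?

8

w8 = w7 AND w3 must be 0, so at least one of w7, w3 is 0.
Enumerating the 16 input combinations, 8 give w8 = 0 and 8 give w8 = 1.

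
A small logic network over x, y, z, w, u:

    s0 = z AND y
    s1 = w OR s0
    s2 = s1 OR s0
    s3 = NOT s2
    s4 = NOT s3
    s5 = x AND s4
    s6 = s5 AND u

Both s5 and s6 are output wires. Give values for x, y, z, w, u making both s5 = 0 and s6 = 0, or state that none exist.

Check with x=0 y=0 z=0 w=0 u=0:
s0 = z AND y = 0 AND 0 = 0
s1 = w OR s0 = 0 OR 0 = 0
s2 = s1 OR s0 = 0 OR 0 = 0
s3 = NOT s2 = NOT 0 = 1
s4 = NOT s3 = NOT 1 = 0
s5 = x AND s4 = 0 AND 0 = 0
s6 = s5 AND u = 0 AND 0 = 0
So s5 = 0 and s6 = 0.

x=0 y=0 z=0 w=0 u=0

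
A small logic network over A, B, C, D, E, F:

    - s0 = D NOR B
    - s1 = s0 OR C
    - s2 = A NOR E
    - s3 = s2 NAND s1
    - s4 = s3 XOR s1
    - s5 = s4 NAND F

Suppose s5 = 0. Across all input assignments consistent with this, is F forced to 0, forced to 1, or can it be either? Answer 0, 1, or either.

1

s5 = s4 NAND F must be 0, so both s4 = 1 and F = 1.
s4 = s3 XOR s1 must be 1, so s3 and s1 differ.
Every assignment with s5 = 0 has F = 1; there are 17 such assignment(s).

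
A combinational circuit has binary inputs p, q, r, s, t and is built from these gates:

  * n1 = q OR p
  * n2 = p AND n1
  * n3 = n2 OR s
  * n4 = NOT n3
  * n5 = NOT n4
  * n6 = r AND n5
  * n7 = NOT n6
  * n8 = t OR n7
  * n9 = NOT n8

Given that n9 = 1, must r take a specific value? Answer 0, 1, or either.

1

n9 = NOT n8 must be 1, so n8 = 0.
n8 = t OR n7 must be 0, so both t = 0 and n7 = 0.
Every assignment with n9 = 1 has r = 1; there are 6 such assignment(s).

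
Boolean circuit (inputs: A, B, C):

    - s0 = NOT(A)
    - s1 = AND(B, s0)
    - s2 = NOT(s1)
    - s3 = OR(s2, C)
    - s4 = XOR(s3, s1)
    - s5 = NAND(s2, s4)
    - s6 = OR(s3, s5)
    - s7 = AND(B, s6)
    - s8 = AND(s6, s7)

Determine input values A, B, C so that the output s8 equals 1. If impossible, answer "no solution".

A=1, B=1, C=1

Check with A=1, B=1, C=1:
s0 = NOT(A) = NOT 1 = 0
s1 = AND(B, s0) = AND(1, 0) = 0
s2 = NOT(s1) = NOT 0 = 1
s3 = OR(s2, C) = OR(1, 1) = 1
s4 = XOR(s3, s1) = XOR(1, 0) = 1
s5 = NAND(s2, s4) = NAND(1, 1) = 0
s6 = OR(s3, s5) = OR(1, 0) = 1
s7 = AND(B, s6) = AND(1, 1) = 1
s8 = AND(s6, s7) = AND(1, 1) = 1
So s8 = 1 as required.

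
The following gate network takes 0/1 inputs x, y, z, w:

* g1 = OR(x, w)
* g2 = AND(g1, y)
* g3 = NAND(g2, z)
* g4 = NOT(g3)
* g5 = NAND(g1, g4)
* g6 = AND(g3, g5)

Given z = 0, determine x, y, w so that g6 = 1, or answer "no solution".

g6 = AND(g3, g5) must be 1, so both g3 = 1 and g5 = 1.
Check with z = 0 and x=0, y=0, w=0:
g1 = OR(x, w) = OR(0, 0) = 0
g2 = AND(g1, y) = AND(0, 0) = 0
g3 = NAND(g2, z) = NAND(0, 0) = 1
g4 = NOT(g3) = NOT 1 = 0
g5 = NAND(g1, g4) = NAND(0, 0) = 1
g6 = AND(g3, g5) = AND(1, 1) = 1
So g6 = 1.

x=0, y=0, w=0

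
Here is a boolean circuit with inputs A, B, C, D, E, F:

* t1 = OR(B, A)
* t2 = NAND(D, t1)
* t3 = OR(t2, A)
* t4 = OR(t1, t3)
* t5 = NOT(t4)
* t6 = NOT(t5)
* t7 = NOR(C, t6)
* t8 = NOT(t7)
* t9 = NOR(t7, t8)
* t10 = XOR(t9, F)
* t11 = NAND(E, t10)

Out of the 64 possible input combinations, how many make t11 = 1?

t11 = NAND(E, t10) must be 1, so at least one of E, t10 is 0.
Enumerating the 64 input combinations, 48 give t11 = 1 and 16 give t11 = 0.

48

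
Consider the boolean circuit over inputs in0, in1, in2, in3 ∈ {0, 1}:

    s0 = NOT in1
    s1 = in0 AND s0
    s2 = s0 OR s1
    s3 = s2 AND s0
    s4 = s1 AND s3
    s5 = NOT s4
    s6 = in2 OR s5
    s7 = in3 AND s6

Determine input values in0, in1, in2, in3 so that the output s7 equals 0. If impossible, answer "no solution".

Check with in0=0, in1=0, in2=1, in3=0:
s0 = NOT in1 = NOT 0 = 1
s1 = in0 AND s0 = 0 AND 1 = 0
s2 = s0 OR s1 = 1 OR 0 = 1
s3 = s2 AND s0 = 1 AND 1 = 1
s4 = s1 AND s3 = 0 AND 1 = 0
s5 = NOT s4 = NOT 0 = 1
s6 = in2 OR s5 = 1 OR 1 = 1
s7 = in3 AND s6 = 0 AND 1 = 0
So s7 = 0 as required.

in0=0, in1=0, in2=1, in3=0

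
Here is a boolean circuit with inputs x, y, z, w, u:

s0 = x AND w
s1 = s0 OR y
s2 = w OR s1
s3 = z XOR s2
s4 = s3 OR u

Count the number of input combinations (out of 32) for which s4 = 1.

24

s4 = s3 OR u must be 1, so at least one of s3, u is 1.
Enumerating the 32 input combinations, 24 give s4 = 1 and 8 give s4 = 0.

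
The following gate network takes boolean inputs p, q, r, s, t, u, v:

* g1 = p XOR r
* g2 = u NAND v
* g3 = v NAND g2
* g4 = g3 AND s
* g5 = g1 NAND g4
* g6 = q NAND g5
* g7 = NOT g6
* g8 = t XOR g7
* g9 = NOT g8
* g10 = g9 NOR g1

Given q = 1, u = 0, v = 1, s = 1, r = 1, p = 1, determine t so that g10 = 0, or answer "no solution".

t=1

Check with q = 1, u = 0, v = 1, s = 1, r = 1, p = 1 and t=1:
g1 = p XOR r = 1 XOR 1 = 0
g2 = u NAND v = 0 NAND 1 = 1
g3 = v NAND g2 = 1 NAND 1 = 0
g4 = g3 AND s = 0 AND 1 = 0
g5 = g1 NAND g4 = 0 NAND 0 = 1
g6 = q NAND g5 = 1 NAND 1 = 0
g7 = NOT g6 = NOT 0 = 1
g8 = t XOR g7 = 1 XOR 1 = 0
g9 = NOT g8 = NOT 0 = 1
g10 = g9 NOR g1 = 1 NOR 0 = 0
So g10 = 0.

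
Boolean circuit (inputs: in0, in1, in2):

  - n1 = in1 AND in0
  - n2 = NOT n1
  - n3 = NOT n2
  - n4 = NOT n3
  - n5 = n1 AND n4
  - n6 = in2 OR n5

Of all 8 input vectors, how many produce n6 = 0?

n6 = in2 OR n5 must be 0, so both in2 = 0 and n5 = 0.
n5 = n1 AND n4 must be 0, so at least one of n1, n4 is 0.
Satisfying assignments:
  in0=0, in1=0, in2=0
  in0=0, in1=1, in2=0
  in0=1, in1=0, in2=0
  in0=1, in1=1, in2=0

4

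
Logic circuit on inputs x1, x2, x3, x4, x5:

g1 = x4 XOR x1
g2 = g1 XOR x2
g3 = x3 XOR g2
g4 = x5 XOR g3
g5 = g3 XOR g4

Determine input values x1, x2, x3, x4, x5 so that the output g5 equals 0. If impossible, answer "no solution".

g5 = g3 XOR g4 must be 0, so g3 and g4 are equal.
Check with x1=1, x2=0, x3=0, x4=1, x5=0:
g1 = x4 XOR x1 = 1 XOR 1 = 0
g2 = g1 XOR x2 = 0 XOR 0 = 0
g3 = x3 XOR g2 = 0 XOR 0 = 0
g4 = x5 XOR g3 = 0 XOR 0 = 0
g5 = g3 XOR g4 = 0 XOR 0 = 0
So g5 = 0 as required.

x1=1, x2=0, x3=0, x4=1, x5=0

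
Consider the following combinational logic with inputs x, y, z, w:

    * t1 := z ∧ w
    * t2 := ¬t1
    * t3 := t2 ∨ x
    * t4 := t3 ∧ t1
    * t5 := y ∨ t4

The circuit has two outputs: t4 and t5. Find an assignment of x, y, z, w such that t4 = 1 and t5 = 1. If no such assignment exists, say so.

Check with x=1, y=1, z=1, w=1:
t1 = z ∧ w = 1 ∧ 1 = 1
t2 = ¬t1 = ¬1 = 0
t3 = t2 ∨ x = 0 ∨ 1 = 1
t4 = t3 ∧ t1 = 1 ∧ 1 = 1
t5 = y ∨ t4 = 1 ∨ 1 = 1
So t4 = 1 and t5 = 1.

x=1, y=1, z=1, w=1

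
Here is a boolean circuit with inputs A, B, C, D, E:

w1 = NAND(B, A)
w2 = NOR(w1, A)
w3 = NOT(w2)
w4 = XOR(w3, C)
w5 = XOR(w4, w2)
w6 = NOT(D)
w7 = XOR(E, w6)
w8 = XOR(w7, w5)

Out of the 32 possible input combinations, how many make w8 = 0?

w8 = XOR(w7, w5) must be 0, so w7 and w5 are equal.
Enumerating the 32 input combinations, 16 give w8 = 0 and 16 give w8 = 1.

16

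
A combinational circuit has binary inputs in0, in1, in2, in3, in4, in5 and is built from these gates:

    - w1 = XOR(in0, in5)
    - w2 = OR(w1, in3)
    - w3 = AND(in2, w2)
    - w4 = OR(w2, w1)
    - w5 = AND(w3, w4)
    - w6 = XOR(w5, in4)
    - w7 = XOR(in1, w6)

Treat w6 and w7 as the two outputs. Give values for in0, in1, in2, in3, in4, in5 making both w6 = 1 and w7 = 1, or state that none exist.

in0=1, in1=0, in2=0, in3=1, in4=1, in5=0

Check with in0=1, in1=0, in2=0, in3=1, in4=1, in5=0:
w1 = XOR(in0, in5) = XOR(1, 0) = 1
w2 = OR(w1, in3) = OR(1, 1) = 1
w3 = AND(in2, w2) = AND(0, 1) = 0
w4 = OR(w2, w1) = OR(1, 1) = 1
w5 = AND(w3, w4) = AND(0, 1) = 0
w6 = XOR(w5, in4) = XOR(0, 1) = 1
w7 = XOR(in1, w6) = XOR(0, 1) = 1
So w6 = 1 and w7 = 1.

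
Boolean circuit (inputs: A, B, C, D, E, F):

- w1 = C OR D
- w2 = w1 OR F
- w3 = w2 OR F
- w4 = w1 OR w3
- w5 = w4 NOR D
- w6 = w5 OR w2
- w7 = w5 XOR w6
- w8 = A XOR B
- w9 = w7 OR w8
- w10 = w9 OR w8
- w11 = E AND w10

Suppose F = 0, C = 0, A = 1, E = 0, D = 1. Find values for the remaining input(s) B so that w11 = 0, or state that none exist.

B=0

Check with F = 0, C = 0, A = 1, E = 0, D = 1 and B=0:
w1 = C OR D = 0 OR 1 = 1
w2 = w1 OR F = 1 OR 0 = 1
w3 = w2 OR F = 1 OR 0 = 1
w4 = w1 OR w3 = 1 OR 1 = 1
w5 = w4 NOR D = 1 NOR 1 = 0
w6 = w5 OR w2 = 0 OR 1 = 1
w7 = w5 XOR w6 = 0 XOR 1 = 1
w8 = A XOR B = 1 XOR 0 = 1
w9 = w7 OR w8 = 1 OR 1 = 1
w10 = w9 OR w8 = 1 OR 1 = 1
w11 = E AND w10 = 0 AND 1 = 0
So w11 = 0.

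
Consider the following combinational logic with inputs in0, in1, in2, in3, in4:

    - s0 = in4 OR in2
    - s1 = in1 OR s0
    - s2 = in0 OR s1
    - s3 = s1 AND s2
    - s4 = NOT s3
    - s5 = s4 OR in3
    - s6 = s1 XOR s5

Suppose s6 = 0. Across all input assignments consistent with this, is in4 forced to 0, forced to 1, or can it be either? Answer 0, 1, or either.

Both values of in4 occur among assignments with s6 = 0:
  in4=0: in0=0, in1=0, in2=1, in3=1, in4=0
  in4=1: in0=0, in1=0, in2=0, in3=1, in4=1

either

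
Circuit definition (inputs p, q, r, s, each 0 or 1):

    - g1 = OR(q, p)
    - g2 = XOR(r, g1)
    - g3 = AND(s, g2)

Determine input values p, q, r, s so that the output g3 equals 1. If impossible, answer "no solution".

Check with p=1, q=0, r=0, s=1:
g1 = OR(q, p) = OR(0, 1) = 1
g2 = XOR(r, g1) = XOR(0, 1) = 1
g3 = AND(s, g2) = AND(1, 1) = 1
So g3 = 1 as required.

p=1, q=0, r=0, s=1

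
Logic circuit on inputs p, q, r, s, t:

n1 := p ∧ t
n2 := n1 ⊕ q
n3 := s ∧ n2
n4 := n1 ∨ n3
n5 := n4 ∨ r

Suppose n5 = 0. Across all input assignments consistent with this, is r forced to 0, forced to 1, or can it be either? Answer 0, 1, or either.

n5 = n4 ∨ r must be 0, so both n4 = 0 and r = 0.
Every assignment with n5 = 0 has r = 0; there are 9 such assignment(s).

0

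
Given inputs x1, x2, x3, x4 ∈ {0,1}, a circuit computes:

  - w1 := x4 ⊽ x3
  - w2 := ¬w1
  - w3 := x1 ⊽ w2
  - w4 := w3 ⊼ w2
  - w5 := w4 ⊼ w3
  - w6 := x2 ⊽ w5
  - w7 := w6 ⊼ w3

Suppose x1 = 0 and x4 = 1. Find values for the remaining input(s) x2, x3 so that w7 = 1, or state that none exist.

Check with x1 = 0 and x4 = 1 and x2=1, x3=1:
w1 = x4 ⊽ x3 = 1 ⊽ 1 = 0
w2 = ¬w1 = ¬0 = 1
w3 = x1 ⊽ w2 = 0 ⊽ 1 = 0
w4 = w3 ⊼ w2 = 0 ⊼ 1 = 1
w5 = w4 ⊼ w3 = 1 ⊼ 0 = 1
w6 = x2 ⊽ w5 = 1 ⊽ 1 = 0
w7 = w6 ⊼ w3 = 0 ⊼ 0 = 1
So w7 = 1.

x2=1 x3=1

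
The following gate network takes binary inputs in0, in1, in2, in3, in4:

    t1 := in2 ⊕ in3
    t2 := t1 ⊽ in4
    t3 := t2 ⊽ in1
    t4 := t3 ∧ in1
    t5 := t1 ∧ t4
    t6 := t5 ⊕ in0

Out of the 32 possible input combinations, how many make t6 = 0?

t6 = t5 ⊕ in0 must be 0, so t5 and in0 are equal.
Enumerating the 32 input combinations, 16 give t6 = 0 and 16 give t6 = 1.

16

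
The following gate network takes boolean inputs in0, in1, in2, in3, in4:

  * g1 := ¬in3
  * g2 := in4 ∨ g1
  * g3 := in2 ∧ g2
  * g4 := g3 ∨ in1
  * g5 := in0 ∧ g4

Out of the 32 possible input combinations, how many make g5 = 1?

g5 = in0 ∧ g4 must be 1, so both in0 = 1 and g4 = 1.
g4 = g3 ∨ in1 must be 1, so at least one of g3, in1 is 1.
Enumerating the 32 input combinations, 11 give g5 = 1 and 21 give g5 = 0.

11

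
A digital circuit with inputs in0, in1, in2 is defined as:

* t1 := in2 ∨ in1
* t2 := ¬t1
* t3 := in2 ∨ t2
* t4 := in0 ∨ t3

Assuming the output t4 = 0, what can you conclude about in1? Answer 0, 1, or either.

t4 = in0 ∨ t3 must be 0, so both in0 = 0 and t3 = 0.
t3 = in2 ∨ t2 must be 0, so both in2 = 0 and t2 = 0.
t2 = ¬t1 must be 0, so t1 = 1.
Every assignment with t4 = 0 has in1 = 1; there are 1 such assignment(s).
  in0=0, in1=1, in2=0

1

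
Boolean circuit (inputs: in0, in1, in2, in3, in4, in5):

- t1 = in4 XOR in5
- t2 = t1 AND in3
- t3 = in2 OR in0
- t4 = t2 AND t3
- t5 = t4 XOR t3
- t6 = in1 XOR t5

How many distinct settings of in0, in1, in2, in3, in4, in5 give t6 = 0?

32

t6 = in1 XOR t5 must be 0, so in1 and t5 are equal.
Enumerating the 64 input combinations, 32 give t6 = 0 and 32 give t6 = 1.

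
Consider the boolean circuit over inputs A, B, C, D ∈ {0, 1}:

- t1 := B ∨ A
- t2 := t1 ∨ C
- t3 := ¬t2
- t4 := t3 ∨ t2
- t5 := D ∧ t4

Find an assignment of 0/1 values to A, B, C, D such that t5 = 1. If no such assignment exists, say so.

t5 = D ∧ t4 must be 1, so both D = 1 and t4 = 1.
t4 = t3 ∨ t2 must be 1, so at least one of t3, t2 is 1.
Check with A=0, B=0, C=0, D=1:
t1 = B ∨ A = 0 ∨ 0 = 0
t2 = t1 ∨ C = 0 ∨ 0 = 0
t3 = ¬t2 = ¬0 = 1
t4 = t3 ∨ t2 = 1 ∨ 0 = 1
t5 = D ∧ t4 = 1 ∧ 1 = 1
So t5 = 1 as required.

A=0, B=0, C=0, D=1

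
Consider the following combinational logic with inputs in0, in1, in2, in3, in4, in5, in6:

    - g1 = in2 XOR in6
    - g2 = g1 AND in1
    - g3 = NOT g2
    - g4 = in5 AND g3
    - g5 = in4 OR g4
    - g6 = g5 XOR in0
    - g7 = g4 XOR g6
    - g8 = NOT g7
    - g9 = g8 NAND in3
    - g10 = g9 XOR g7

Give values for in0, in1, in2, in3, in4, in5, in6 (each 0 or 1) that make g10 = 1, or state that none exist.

g10 = g9 XOR g7 must be 1, so g9 and g7 differ.
Check with in0=0, in1=0, in2=0, in3=0, in4=1, in5=1, in6=1:
g1 = in2 XOR in6 = 0 XOR 1 = 1
g2 = g1 AND in1 = 1 AND 0 = 0
g3 = NOT g2 = NOT 0 = 1
g4 = in5 AND g3 = 1 AND 1 = 1
g5 = in4 OR g4 = 1 OR 1 = 1
g6 = g5 XOR in0 = 1 XOR 0 = 1
g7 = g4 XOR g6 = 1 XOR 1 = 0
g8 = NOT g7 = NOT 0 = 1
g9 = g8 NAND in3 = 1 NAND 0 = 1
g10 = g9 XOR g7 = 1 XOR 0 = 1
So g10 = 1 as required.

in0=0, in1=0, in2=0, in3=0, in4=1, in5=1, in6=1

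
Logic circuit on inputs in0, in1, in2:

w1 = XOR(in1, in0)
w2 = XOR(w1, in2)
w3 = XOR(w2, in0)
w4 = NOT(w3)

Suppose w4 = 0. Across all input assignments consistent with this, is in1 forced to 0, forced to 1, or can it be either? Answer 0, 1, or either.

either

Both values of in1 occur among assignments with w4 = 0:
  in1=0: in0=0, in1=0, in2=1
  in1=1: in0=0, in1=1, in2=0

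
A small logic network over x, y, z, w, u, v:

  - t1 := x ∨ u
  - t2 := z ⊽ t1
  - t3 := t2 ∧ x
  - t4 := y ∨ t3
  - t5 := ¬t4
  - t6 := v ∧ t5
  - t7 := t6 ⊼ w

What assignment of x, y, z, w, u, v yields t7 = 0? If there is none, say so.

t7 = t6 ⊼ w must be 0, so both t6 = 1 and w = 1.
Check with x=1 y=0 z=1 w=1 u=1 v=1:
t1 = x ∨ u = 1 ∨ 1 = 1
t2 = z ⊽ t1 = 1 ⊽ 1 = 0
t3 = t2 ∧ x = 0 ∧ 1 = 0
t4 = y ∨ t3 = 0 ∨ 0 = 0
t5 = ¬t4 = ¬0 = 1
t6 = v ∧ t5 = 1 ∧ 1 = 1
t7 = t6 ⊼ w = 1 ⊼ 1 = 0
So t7 = 0 as required.

x=1 y=0 z=1 w=1 u=1 v=1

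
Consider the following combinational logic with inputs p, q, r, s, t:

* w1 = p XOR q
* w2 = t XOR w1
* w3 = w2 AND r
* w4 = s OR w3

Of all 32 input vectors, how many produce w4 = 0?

12

w4 = s OR w3 must be 0, so both s = 0 and w3 = 0.
Enumerating the 32 input combinations, 12 give w4 = 0 and 20 give w4 = 1.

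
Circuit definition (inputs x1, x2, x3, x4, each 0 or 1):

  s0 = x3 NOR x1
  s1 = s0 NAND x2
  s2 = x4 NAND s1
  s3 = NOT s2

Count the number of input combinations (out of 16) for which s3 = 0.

9

s3 = NOT s2 must be 0, so s2 = 1.
Enumerating the 16 input combinations, 9 give s3 = 0 and 7 give s3 = 1.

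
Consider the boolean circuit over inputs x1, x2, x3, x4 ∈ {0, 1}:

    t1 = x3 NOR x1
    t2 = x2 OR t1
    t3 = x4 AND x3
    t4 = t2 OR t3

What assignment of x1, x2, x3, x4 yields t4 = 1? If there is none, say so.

t4 = t2 OR t3 must be 1, so at least one of t2, t3 is 1.
Check with x1=0 x2=1 x3=1 x4=0:
t1 = x3 NOR x1 = 1 NOR 0 = 0
t2 = x2 OR t1 = 1 OR 0 = 1
t3 = x4 AND x3 = 0 AND 1 = 0
t4 = t2 OR t3 = 1 OR 0 = 1
So t4 = 1 as required.

x1=0 x2=1 x3=1 x4=0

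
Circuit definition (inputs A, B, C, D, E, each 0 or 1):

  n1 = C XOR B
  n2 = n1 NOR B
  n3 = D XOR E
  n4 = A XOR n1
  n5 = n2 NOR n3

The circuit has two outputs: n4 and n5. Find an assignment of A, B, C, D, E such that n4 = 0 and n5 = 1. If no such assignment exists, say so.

A=1 B=0 C=1 D=1 E=1

Check with A=1 B=0 C=1 D=1 E=1:
n1 = C XOR B = 1 XOR 0 = 1
n2 = n1 NOR B = 1 NOR 0 = 0
n3 = D XOR E = 1 XOR 1 = 0
n4 = A XOR n1 = 1 XOR 1 = 0
n5 = n2 NOR n3 = 0 NOR 0 = 1
So n4 = 0 and n5 = 1.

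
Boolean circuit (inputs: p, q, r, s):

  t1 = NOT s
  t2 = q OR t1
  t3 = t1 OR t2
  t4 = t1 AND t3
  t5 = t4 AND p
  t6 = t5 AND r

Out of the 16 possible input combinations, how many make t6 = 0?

t6 = t5 AND r must be 0, so at least one of t5, r is 0.
Enumerating the 16 input combinations, 14 give t6 = 0 and 2 give t6 = 1.

14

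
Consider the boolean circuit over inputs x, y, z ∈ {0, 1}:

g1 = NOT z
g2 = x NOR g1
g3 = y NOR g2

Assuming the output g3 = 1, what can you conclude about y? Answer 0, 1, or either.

g3 = y NOR g2 must be 1, so both y = 0 and g2 = 0.
g2 = x NOR g1 must be 0, so at least one of x, g1 is 1.
Every assignment with g3 = 1 has y = 0; there are 3 such assignment(s).
  x=0, y=0, z=0
  x=1, y=0, z=0
  x=1, y=0, z=1

0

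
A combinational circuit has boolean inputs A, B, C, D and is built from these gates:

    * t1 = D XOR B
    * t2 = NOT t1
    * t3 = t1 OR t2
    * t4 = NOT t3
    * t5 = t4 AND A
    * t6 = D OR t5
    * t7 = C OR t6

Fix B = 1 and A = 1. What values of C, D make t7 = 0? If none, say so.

t7 = C OR t6 must be 0, so both C = 0 and t6 = 0.
t6 = D OR t5 must be 0, so both D = 0 and t5 = 0.
Check with B = 1 and A = 1 and C=0, D=0:
t1 = D XOR B = 0 XOR 1 = 1
t2 = NOT t1 = NOT 1 = 0
t3 = t1 OR t2 = 1 OR 0 = 1
t4 = NOT t3 = NOT 1 = 0
t5 = t4 AND A = 0 AND 1 = 0
t6 = D OR t5 = 0 OR 0 = 0
t7 = C OR t6 = 0 OR 0 = 0
So t7 = 0.

C=0 D=0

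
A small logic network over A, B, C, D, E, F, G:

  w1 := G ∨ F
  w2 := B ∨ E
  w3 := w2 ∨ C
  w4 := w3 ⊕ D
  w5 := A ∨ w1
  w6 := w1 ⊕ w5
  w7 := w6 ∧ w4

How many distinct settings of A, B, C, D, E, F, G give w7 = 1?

8

w7 = w6 ∧ w4 must be 1, so both w6 = 1 and w4 = 1.
Enumerating the 128 input combinations, 8 give w7 = 1 and 120 give w7 = 0.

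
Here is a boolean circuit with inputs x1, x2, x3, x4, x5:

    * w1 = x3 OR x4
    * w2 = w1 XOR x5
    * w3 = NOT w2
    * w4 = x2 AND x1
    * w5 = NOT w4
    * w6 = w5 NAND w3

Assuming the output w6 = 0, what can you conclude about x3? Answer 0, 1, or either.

either

Both values of x3 occur among assignments with w6 = 0:
  x3=0: x1=0, x2=0, x3=0, x4=0, x5=0
  x3=1: x1=0, x2=0, x3=1, x4=0, x5=1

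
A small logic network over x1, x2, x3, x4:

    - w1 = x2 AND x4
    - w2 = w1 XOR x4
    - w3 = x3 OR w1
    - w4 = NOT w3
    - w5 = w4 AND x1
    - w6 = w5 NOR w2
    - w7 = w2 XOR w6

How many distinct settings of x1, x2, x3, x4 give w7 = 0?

2

w7 = w2 XOR w6 must be 0, so w2 and w6 are equal.
Satisfying assignments:
  x1=1, x2=0, x3=0, x4=0
  x1=1, x2=1, x3=0, x4=0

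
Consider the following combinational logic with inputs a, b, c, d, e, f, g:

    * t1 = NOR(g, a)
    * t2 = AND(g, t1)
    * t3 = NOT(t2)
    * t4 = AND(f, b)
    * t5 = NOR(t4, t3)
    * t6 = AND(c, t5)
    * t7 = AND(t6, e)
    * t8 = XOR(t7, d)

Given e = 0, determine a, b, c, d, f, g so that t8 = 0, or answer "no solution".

t8 = XOR(t7, d) must be 0, so t7 and d are equal.
Check with e = 0 and a=1, b=0, c=0, d=0, f=1, g=1:
t1 = NOR(g, a) = NOR(1, 1) = 0
t2 = AND(g, t1) = AND(1, 0) = 0
t3 = NOT(t2) = NOT 0 = 1
t4 = AND(f, b) = AND(1, 0) = 0
t5 = NOR(t4, t3) = NOR(0, 1) = 0
t6 = AND(c, t5) = AND(0, 0) = 0
t7 = AND(t6, e) = AND(0, 0) = 0
t8 = XOR(t7, d) = XOR(0, 0) = 0
So t8 = 0.

a=1, b=0, c=0, d=0, f=1, g=1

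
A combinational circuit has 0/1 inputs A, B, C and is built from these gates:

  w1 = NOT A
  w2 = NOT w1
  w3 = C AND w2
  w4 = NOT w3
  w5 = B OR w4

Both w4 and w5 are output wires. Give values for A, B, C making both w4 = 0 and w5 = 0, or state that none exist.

Check with A=1, B=0, C=1:
w1 = NOT A = NOT 1 = 0
w2 = NOT w1 = NOT 0 = 1
w3 = C AND w2 = 1 AND 1 = 1
w4 = NOT w3 = NOT 1 = 0
w5 = B OR w4 = 0 OR 0 = 0
So w4 = 0 and w5 = 0.

A=1, B=0, C=1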